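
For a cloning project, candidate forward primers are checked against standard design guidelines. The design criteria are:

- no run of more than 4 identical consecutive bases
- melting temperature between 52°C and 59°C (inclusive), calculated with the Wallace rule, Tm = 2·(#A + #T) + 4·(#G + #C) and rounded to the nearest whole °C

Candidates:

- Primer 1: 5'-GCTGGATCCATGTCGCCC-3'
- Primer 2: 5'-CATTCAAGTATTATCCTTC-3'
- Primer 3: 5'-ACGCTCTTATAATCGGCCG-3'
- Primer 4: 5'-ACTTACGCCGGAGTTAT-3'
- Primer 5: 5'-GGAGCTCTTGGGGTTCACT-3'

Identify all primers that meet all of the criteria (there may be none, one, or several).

Primer 3 only.

Primer 1 (18 nt, A=2 T=4 G=5 C=7): longest run = 3 ✓; Tm = 2·6 + 4·12 = 60°C, outside 52–59°C ✗ — fails.
Primer 2 (19 nt, A=5 T=8 G=1 C=5): longest run = 2 ✓; Tm = 2·13 + 4·6 = 50°C, outside 52–59°C ✗ — fails.
Primer 3 (19 nt, A=4 T=5 G=4 C=6): longest run = 2 ✓; Tm = 2·9 + 4·10 = 58°C ✓ — passes.
Primer 4 (17 nt, A=4 T=5 G=4 C=4): longest run = 2 ✓; Tm = 2·9 + 4·8 = 50°C, outside 52–59°C ✗ — fails.
Primer 5 (19 nt, A=2 T=6 G=7 C=4): longest run = 4 ✓; Tm = 2·8 + 4·11 = 60°C, outside 52–59°C ✗ — fails.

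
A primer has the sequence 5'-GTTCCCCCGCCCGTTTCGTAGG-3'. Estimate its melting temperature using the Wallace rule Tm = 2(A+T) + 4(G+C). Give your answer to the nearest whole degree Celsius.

Base counts: A=1, T=6, G=6, C=9 (length 22).
Tm = 2·(1+6) + 4·(6+9) = 2·7 + 4·15 = 14 + 60 = 74°C.

74°C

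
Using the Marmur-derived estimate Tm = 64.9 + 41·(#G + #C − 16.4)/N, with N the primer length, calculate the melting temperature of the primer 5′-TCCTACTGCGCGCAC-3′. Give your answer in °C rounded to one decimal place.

47.4°C

Base counts: A=2, T=3, G=3, C=7; G+C = 10, N = 15.
Tm = 64.9 + 41·(10 − 16.4)/15 = 64.9 + -262.40/15 = 47.4°C.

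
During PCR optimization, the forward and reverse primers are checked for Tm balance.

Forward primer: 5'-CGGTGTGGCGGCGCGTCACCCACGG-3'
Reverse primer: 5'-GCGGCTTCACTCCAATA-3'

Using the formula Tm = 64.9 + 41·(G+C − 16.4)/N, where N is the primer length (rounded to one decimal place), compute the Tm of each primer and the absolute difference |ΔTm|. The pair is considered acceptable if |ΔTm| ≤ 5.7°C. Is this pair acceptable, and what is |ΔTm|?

Forward: G+C = 20, N = 25 → Tm = 64.9 + 41·(20 − 16.4)/25 = 70.8°C.
Reverse: G+C = 9, N = 17 → Tm = 64.9 + 41·(9 − 16.4)/17 = 47.1°C.
|ΔTm| = |70.8 − 47.1| = 23.7°C, > 5.7°C.

|ΔTm| = 23.7°C; the pair is not acceptable.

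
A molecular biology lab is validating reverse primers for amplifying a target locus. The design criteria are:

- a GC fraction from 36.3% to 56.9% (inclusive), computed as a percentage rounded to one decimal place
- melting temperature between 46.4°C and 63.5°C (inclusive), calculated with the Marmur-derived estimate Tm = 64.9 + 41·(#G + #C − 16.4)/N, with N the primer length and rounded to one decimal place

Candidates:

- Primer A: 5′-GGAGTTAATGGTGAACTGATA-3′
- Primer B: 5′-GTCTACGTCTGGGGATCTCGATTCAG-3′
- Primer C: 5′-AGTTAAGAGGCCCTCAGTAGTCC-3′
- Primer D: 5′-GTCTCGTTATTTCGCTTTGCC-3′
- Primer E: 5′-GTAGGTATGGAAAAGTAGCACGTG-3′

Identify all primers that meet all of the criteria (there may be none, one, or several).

Primer A, Primer B, Primer C, Primer D and Primer E.

Primer A (21 nt, A=7 T=6 G=7 C=1): GC 8/21 = 38.1% ✓; Tm = 64.9 + 41·(8 − 16.4)/21 = 48.5°C ✓ — passes.
Primer B (26 nt, A=4 T=8 G=8 C=6): GC 14/26 = 53.8% ✓; Tm = 64.9 + 41·(14 − 16.4)/26 = 61.1°C ✓ — passes.
Primer C (23 nt, A=6 T=5 G=6 C=6): GC 12/23 = 52.2% ✓; Tm = 64.9 + 41·(12 − 16.4)/23 = 57.1°C ✓ — passes.
Primer D (21 nt, A=1 T=10 G=4 C=6): GC 10/21 = 47.6% ✓; Tm = 64.9 + 41·(10 − 16.4)/21 = 52.4°C ✓ — passes.
Primer E (24 nt, A=8 T=5 G=9 C=2): GC 11/24 = 45.8% ✓; Tm = 64.9 + 41·(11 − 16.4)/24 = 55.7°C ✓ — passes.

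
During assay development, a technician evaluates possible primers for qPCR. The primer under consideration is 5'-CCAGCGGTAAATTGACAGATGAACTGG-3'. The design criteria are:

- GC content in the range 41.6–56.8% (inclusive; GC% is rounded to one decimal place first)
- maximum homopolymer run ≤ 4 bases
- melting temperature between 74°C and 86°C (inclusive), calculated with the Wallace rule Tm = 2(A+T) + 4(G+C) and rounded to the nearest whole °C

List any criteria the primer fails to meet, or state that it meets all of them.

Meets all criteria.

Base counts: A=9, T=5, G=8, C=5 (length 27).
GC content: GC 13/27 = 48.1% ✓
homopolymer run: longest run = 3 ✓
Tm: Tm = 2·14 + 4·13 = 80°C ✓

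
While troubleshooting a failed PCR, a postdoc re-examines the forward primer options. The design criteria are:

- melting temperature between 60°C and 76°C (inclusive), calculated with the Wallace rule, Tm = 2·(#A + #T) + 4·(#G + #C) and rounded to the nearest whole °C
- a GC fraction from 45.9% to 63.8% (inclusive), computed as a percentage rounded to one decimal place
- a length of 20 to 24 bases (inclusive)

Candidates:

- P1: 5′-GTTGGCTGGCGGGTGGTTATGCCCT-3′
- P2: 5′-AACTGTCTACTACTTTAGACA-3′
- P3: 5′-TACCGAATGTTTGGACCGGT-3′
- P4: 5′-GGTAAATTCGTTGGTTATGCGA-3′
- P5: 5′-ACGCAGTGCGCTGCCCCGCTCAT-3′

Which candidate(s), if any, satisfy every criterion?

P1 (25 nt, A=1 T=8 G=11 C=5): Tm = 2·9 + 4·16 = 82°C, outside 60–76°C ✗; GC 16/25 = 64.0%, outside 45.9–63.8% ✗; length 25, outside 20–24 ✗ — fails.
P2 (21 nt, A=7 T=7 G=2 C=5): Tm = 2·14 + 4·7 = 56°C, outside 60–76°C ✗; GC 7/21 = 33.3%, outside 45.9–63.8% ✗; length 21 ✓ — fails.
P3 (20 nt, A=4 T=6 G=6 C=4): Tm = 2·10 + 4·10 = 60°C ✓; GC 10/20 = 50.0% ✓; length 20 ✓ — passes.
P4 (22 nt, A=5 T=8 G=7 C=2): Tm = 2·13 + 4·9 = 62°C ✓; GC 9/22 = 40.9%, outside 45.9–63.8% ✗; length 22 ✓ — fails.
P5 (23 nt, A=3 T=4 G=6 C=10): Tm = 2·7 + 4·16 = 78°C, outside 60–76°C ✗; GC 16/23 = 69.6%, outside 45.9–63.8% ✗; length 23 ✓ — fails.

P3 only.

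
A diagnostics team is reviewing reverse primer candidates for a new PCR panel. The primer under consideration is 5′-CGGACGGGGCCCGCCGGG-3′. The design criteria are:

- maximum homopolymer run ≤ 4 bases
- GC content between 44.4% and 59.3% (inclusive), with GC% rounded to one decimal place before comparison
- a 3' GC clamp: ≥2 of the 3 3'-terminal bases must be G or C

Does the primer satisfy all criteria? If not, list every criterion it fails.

Base counts: A=1, T=0, G=10, C=7 (length 18).
homopolymer run: longest run = 4 ✓
GC content: GC 17/18 = 94.4%, outside 44.4–59.3% ✗
GC clamp: 3' end GGG has 3 G/C ✓

Fails: GC content.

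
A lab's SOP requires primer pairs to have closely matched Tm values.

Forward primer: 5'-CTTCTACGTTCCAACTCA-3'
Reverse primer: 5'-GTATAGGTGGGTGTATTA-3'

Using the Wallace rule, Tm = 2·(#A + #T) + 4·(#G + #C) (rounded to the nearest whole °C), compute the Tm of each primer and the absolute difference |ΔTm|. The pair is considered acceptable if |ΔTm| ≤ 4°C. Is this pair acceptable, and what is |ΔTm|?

|ΔTm| = 2°C; the pair is acceptable.

Forward: A=4 T=6 G=1 C=7 → Tm = 2·10 + 4·8 = 52°C.
Reverse: A=4 T=7 G=7 C=0 → Tm = 2·11 + 4·7 = 50°C.
|ΔTm| = |52 − 50| = 2°C, ≤ 4°C.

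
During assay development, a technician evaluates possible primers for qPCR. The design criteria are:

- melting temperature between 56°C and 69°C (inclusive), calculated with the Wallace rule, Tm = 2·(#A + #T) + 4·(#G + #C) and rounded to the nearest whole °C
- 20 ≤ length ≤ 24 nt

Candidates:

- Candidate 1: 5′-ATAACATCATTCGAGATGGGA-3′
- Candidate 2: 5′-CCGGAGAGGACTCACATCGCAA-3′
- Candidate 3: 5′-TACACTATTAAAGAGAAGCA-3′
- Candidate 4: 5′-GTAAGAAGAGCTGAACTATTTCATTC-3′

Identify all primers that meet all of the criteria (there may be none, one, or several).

Candidate 1 only.

Candidate 1 (21 nt, A=8 T=5 G=5 C=3): Tm = 2·13 + 4·8 = 58°C ✓; length 21 ✓ — passes.
Candidate 2 (22 nt, A=7 T=2 G=6 C=7): Tm = 2·9 + 4·13 = 70°C, outside 56–69°C ✗; length 22 ✓ — fails.
Candidate 3 (20 nt, A=10 T=4 G=3 C=3): Tm = 2·14 + 4·6 = 52°C, outside 56–69°C ✗; length 20 ✓ — fails.
Candidate 4 (26 nt, A=9 T=8 G=5 C=4): Tm = 2·17 + 4·9 = 70°C, outside 56–69°C ✗; length 26, outside 20–24 ✗ — fails.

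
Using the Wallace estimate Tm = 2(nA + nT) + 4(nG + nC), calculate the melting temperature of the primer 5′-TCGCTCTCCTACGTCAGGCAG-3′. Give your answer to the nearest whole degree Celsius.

68°C

Base counts: A=3, T=5, G=5, C=8 (length 21).
Tm = 2·(3+5) + 4·(5+8) = 2·8 + 4·13 = 16 + 52 = 68°C.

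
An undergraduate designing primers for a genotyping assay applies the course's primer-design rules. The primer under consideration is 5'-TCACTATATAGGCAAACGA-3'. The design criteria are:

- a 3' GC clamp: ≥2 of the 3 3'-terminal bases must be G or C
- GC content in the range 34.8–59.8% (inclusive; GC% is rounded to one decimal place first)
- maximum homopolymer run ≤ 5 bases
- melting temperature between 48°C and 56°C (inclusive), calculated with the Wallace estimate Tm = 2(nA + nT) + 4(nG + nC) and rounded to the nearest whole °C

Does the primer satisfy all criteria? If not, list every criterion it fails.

Meets all criteria.

Base counts: A=8, T=4, G=3, C=4 (length 19).
GC clamp: 3' end CGA has 2 G/C ✓
GC content: GC 7/19 = 36.8% ✓
homopolymer run: longest run = 3 ✓
Tm: Tm = 2·12 + 4·7 = 52°C ✓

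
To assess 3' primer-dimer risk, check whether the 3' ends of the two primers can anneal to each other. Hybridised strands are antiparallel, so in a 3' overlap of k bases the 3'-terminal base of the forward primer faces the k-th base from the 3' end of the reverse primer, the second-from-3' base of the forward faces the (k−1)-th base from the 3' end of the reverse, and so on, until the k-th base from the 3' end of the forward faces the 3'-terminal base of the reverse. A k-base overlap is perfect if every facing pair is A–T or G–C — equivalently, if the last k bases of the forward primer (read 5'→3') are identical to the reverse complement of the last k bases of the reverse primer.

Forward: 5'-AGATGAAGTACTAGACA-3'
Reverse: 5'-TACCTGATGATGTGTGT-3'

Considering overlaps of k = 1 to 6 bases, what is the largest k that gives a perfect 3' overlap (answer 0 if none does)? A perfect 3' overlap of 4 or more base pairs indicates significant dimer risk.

Last 6 bases (5'→3') — forward …TAGACA, reverse …GTGTGT.
Reverse complement of the reverse primer's last 6 bases: ACACAC; its first k bases are the reverse complement of the reverse primer's last k bases, so a perfect k-base overlap needs the forward primer's last k bases to equal them.
Comparing (forward last k vs required): k=1: A vs A ✓; k=2: CA vs AC ✗; k=3: ACA vs ACA ✓; k=4: GACA vs ACAC ✗; k=5: AGACA vs ACACA ✗; k=6: TAGACA vs ACACAC ✗.
Perfect overlaps at k = 1, 3; the largest is 3.

Longest perfect overlap: 3 complementary base pairs; below the dimer-risk threshold (threshold 4).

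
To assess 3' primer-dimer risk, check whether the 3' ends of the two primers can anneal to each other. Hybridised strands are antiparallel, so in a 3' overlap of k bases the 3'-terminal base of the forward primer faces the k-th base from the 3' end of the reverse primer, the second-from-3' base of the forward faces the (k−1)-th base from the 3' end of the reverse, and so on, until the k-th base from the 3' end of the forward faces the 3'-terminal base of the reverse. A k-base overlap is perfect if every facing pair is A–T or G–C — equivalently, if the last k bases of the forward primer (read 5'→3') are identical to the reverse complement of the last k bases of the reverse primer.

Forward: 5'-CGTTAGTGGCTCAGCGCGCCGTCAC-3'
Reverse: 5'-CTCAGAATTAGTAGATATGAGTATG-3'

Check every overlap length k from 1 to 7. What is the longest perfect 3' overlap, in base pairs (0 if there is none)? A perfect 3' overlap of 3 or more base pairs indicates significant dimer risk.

Last 7 bases (5'→3') — forward …CCGTCAC, reverse …GAGTATG.
Reverse complement of the reverse primer's last 7 bases: CATACTC; its first k bases are the reverse complement of the reverse primer's last k bases, so a perfect k-base overlap needs the forward primer's last k bases to equal them.
Comparing (forward last k vs required): k=1: C vs C ✓; k=2: AC vs CA ✗; k=3: CAC vs CAT ✗; k=4: TCAC vs CATA ✗; k=5: GTCAC vs CATAC ✗; k=6: CGTCAC vs CATACT ✗; k=7: CCGTCAC vs CATACTC ✗.
Only k = 1 is perfect, so the longest perfect 3' overlap is 1.

Longest perfect overlap: 1 complementary base pair; below the dimer-risk threshold (threshold 3).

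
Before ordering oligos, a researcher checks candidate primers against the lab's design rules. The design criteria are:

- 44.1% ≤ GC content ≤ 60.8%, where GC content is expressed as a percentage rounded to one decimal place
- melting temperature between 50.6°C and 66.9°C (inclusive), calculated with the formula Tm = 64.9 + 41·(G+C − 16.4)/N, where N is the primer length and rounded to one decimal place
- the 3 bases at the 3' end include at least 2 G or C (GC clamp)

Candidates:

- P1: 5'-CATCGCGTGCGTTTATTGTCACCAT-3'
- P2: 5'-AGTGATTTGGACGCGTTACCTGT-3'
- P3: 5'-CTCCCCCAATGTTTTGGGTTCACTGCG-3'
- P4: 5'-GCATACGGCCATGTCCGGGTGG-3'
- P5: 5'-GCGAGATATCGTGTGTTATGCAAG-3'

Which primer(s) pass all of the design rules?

P1 (25 nt, A=4 T=9 G=5 C=7): GC 12/25 = 48.0% ✓; Tm = 64.9 + 41·(12 − 16.4)/25 = 57.7°C ✓; 3' end CAT has 1 G/C, need ≥2 ✗ — fails.
P2 (23 nt, A=4 T=8 G=7 C=4): GC 11/23 = 47.8% ✓; Tm = 64.9 + 41·(11 − 16.4)/23 = 55.3°C ✓; 3' end TGT has 1 G/C, need ≥2 ✗ — fails.
P3 (27 nt, A=3 T=9 G=6 C=9): GC 15/27 = 55.6% ✓; Tm = 64.9 + 41·(15 − 16.4)/27 = 62.8°C ✓; 3' end GCG has 3 G/C ✓ — passes.
P4 (22 nt, A=3 T=4 G=9 C=6): GC 15/22 = 68.2%, outside 44.1–60.8% ✗; Tm = 64.9 + 41·(15 − 16.4)/22 = 62.3°C ✓; 3' end TGG has 2 G/C ✓ — fails.
P5 (24 nt, A=6 T=7 G=8 C=3): GC 11/24 = 45.8% ✓; Tm = 64.9 + 41·(11 − 16.4)/24 = 55.7°C ✓; 3' end AAG has 1 G/C, need ≥2 ✗ — fails.

P3 only.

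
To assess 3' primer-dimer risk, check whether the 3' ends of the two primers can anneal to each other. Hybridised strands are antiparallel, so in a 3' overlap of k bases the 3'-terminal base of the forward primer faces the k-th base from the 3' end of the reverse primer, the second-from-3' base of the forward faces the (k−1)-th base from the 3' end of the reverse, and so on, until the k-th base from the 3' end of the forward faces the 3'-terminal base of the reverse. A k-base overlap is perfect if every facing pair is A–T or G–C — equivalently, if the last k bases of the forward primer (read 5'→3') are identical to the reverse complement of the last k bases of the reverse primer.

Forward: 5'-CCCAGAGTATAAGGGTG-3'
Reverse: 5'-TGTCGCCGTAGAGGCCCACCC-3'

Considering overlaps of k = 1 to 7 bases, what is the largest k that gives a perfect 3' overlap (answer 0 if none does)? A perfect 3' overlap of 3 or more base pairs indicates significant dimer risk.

Longest perfect overlap: 5 complementary base pairs; significant dimer risk (threshold 3).

Last 7 bases (5'→3') — forward …AAGGGTG, reverse …CCCACCC.
Reverse complement of the reverse primer's last 7 bases: GGGTGGG; its first k bases are the reverse complement of the reverse primer's last k bases, so a perfect k-base overlap needs the forward primer's last k bases to equal them.
Comparing (forward last k vs required): k=1: G vs G ✓; k=2: TG vs GG ✗; k=3: GTG vs GGG ✗; k=4: GGTG vs GGGT ✗; k=5: GGGTG vs GGGTG ✓; k=6: AGGGTG vs GGGTGG ✗; k=7: AAGGGTG vs GGGTGGG ✗.
Perfect overlaps at k = 1, 5; the largest is 5.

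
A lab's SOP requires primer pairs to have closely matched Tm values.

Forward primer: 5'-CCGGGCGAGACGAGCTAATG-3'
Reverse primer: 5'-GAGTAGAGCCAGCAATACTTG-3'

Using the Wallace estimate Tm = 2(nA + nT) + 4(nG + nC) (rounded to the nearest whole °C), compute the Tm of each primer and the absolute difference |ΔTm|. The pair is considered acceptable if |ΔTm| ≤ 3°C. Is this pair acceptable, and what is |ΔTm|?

|ΔTm| = 4°C; the pair is not acceptable.

Forward: A=5 T=2 G=8 C=5 → Tm = 2·7 + 4·13 = 66°C.
Reverse: A=7 T=4 G=6 C=4 → Tm = 2·11 + 4·10 = 62°C.
|ΔTm| = |66 − 62| = 4°C, > 3°C.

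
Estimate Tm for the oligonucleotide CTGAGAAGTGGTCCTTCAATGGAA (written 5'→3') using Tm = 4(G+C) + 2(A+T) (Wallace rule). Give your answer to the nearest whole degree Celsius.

70°C

Base counts: A=7, T=6, G=7, C=4 (length 24).
Tm = 2·(7+6) + 4·(7+4) = 2·13 + 4·11 = 26 + 44 = 70°C.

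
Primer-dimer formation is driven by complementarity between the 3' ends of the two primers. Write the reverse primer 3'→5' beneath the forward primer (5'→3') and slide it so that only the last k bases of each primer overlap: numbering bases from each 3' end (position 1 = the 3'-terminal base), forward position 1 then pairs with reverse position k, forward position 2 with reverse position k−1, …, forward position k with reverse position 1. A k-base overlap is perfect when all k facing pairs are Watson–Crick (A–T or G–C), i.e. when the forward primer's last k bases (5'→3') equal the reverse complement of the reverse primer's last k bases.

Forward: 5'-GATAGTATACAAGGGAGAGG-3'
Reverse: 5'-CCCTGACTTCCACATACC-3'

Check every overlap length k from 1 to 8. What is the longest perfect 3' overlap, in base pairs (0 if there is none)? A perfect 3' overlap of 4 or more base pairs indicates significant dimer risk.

Longest perfect overlap: 2 complementary base pairs; below the dimer-risk threshold (threshold 4).

Last 8 bases (5'→3') — forward …GGGAGAGG, reverse …CACATACC.
Reverse complement of the reverse primer's last 8 bases: GGTATGTG; its first k bases are the reverse complement of the reverse primer's last k bases, so a perfect k-base overlap needs the forward primer's last k bases to equal them.
Comparing (forward last k vs required): k=1: G vs G ✓; k=2: GG vs GG ✓; k=3: AGG vs GGT ✗; k=4: GAGG vs GGTA ✗; k=5: AGAGG vs GGTAT ✗; k=6: GAGAGG vs GGTATG ✗; k=7: GGAGAGG vs GGTATGT ✗; k=8: GGGAGAGG vs GGTATGTG ✗.
Perfect overlaps at k = 1, 2; the largest is 2.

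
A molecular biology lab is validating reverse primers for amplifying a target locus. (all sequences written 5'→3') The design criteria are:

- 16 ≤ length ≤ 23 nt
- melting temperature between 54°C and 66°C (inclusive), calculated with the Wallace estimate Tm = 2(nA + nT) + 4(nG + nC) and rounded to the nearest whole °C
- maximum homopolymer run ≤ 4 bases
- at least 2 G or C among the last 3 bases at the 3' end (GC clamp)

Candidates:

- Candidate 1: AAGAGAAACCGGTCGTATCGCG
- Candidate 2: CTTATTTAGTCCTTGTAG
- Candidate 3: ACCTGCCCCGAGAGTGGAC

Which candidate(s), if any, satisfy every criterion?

Candidate 3 only.

Candidate 1 (22 nt, A=7 T=3 G=7 C=5): length 22 ✓; Tm = 2·10 + 4·12 = 68°C, outside 54–66°C ✗; longest run = 3 ✓; 3' end GCG has 3 G/C ✓ — fails.
Candidate 2 (18 nt, A=3 T=9 G=3 C=3): length 18 ✓; Tm = 2·12 + 4·6 = 48°C, outside 54–66°C ✗; longest run = 3 ✓; 3' end TAG has 1 G/C, need ≥2 ✗ — fails.
Candidate 3 (19 nt, A=4 T=2 G=6 C=7): length 19 ✓; Tm = 2·6 + 4·13 = 64°C ✓; longest run = 4 ✓; 3' end GAC has 2 G/C ✓ — passes.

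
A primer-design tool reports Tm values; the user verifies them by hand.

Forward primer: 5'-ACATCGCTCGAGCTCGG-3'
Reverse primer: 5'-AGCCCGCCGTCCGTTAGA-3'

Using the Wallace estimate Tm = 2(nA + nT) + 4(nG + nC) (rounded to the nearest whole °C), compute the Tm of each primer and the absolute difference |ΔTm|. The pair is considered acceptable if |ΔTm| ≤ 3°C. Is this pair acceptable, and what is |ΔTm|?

Forward: A=3 T=3 G=5 C=6 → Tm = 2·6 + 4·11 = 56°C.
Reverse: A=3 T=3 G=5 C=7 → Tm = 2·6 + 4·12 = 60°C.
|ΔTm| = |56 − 60| = 4°C, > 3°C.

|ΔTm| = 4°C; the pair is not acceptable.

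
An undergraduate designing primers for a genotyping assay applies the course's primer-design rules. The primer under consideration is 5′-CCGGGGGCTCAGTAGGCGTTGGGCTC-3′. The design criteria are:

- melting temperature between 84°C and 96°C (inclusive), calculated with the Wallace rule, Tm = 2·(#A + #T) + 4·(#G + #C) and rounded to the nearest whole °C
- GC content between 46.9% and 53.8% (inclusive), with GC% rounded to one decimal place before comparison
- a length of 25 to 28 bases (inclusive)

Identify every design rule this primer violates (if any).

Base counts: A=2, T=5, G=12, C=7 (length 26).
Tm: Tm = 2·7 + 4·19 = 90°C ✓
GC content: GC 19/26 = 73.1%, outside 46.9–53.8% ✗
length: length 26 ✓

Fails: GC content.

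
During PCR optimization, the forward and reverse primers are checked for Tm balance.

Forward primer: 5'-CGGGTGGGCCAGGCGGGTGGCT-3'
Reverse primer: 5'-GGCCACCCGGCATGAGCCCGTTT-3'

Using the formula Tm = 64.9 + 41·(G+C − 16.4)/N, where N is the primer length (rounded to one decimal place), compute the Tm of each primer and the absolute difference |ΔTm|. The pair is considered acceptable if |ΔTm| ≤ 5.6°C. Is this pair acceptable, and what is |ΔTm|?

Forward: G+C = 18, N = 22 → Tm = 64.9 + 41·(18 − 16.4)/22 = 67.9°C.
Reverse: G+C = 16, N = 23 → Tm = 64.9 + 41·(16 − 16.4)/23 = 64.2°C.
|ΔTm| = |67.9 − 64.2| = 3.7°C, ≤ 5.6°C.

|ΔTm| = 3.7°C; the pair is acceptable.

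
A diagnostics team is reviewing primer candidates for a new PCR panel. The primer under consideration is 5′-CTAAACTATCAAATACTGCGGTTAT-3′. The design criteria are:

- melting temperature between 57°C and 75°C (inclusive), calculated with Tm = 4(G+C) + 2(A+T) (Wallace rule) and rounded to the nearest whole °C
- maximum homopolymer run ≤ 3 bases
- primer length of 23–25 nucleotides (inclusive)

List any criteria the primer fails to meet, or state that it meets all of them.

Base counts: A=9, T=8, G=3, C=5 (length 25).
Tm: Tm = 2·17 + 4·8 = 66°C ✓
homopolymer run: longest run = 3 ✓
length: length 25 ✓

Meets all criteria.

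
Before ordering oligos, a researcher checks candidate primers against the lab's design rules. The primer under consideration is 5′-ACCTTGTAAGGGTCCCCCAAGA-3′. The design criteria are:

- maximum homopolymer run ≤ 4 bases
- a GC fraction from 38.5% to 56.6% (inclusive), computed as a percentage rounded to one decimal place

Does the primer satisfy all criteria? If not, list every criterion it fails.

Fails: homopolymer run.

Base counts: A=6, T=4, G=5, C=7 (length 22).
homopolymer run: longest run = 5, exceeds 4 ✗
GC content: GC 12/22 = 54.5% ✓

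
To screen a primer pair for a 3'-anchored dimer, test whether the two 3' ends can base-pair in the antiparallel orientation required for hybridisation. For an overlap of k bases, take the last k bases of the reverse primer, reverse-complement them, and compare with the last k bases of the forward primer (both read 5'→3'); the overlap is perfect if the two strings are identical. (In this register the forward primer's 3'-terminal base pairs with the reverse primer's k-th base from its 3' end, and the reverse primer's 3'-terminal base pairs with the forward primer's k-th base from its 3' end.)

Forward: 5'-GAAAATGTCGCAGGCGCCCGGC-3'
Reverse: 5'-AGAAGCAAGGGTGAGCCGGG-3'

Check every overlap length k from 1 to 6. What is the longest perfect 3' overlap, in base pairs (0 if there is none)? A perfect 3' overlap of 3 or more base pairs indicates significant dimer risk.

Longest perfect overlap: 6 complementary base pairs; significant dimer risk (threshold 3).

Last 6 bases (5'→3') — forward …CCCGGC, reverse …GCCGGG.
Reverse complement of the reverse primer's last 6 bases: CCCGGC; its first k bases are the reverse complement of the reverse primer's last k bases, so a perfect k-base overlap needs the forward primer's last k bases to equal them.
Comparing (forward last k vs required): k=1: C vs C ✓; k=2: GC vs CC ✗; k=3: GGC vs CCC ✗; k=4: CGGC vs CCCG ✗; k=5: CCGGC vs CCCGG ✗; k=6: CCCGGC vs CCCGGC ✓.
Perfect overlaps at k = 1, 6; the largest is 6.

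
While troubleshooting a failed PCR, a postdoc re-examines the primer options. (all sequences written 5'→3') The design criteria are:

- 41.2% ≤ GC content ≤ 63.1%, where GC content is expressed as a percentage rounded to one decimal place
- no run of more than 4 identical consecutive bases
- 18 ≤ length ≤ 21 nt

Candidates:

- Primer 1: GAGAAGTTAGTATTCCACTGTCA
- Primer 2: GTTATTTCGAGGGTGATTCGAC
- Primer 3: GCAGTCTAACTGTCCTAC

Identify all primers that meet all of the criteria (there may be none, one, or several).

Primer 3 only.

Primer 1 (23 nt, A=7 T=7 G=5 C=4): GC 9/23 = 39.1%, outside 41.2–63.1% ✗; longest run = 2 ✓; length 23, outside 18–21 ✗ — fails.
Primer 2 (22 nt, A=4 T=8 G=7 C=3): GC 10/22 = 45.5% ✓; longest run = 3 ✓; length 22, outside 18–21 ✗ — fails.
Primer 3 (18 nt, A=4 T=5 G=3 C=6): GC 9/18 = 50.0% ✓; longest run = 2 ✓; length 18 ✓ — passes.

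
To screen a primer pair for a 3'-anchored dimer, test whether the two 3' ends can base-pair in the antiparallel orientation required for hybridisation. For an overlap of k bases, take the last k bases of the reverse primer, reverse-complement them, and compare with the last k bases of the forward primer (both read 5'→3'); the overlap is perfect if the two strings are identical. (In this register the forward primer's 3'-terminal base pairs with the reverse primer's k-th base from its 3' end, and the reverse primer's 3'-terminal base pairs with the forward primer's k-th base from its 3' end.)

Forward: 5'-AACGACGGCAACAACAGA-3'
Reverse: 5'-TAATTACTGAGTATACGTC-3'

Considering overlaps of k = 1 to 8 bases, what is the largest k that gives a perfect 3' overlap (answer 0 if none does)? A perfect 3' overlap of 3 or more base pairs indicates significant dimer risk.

Last 8 bases (5'→3') — forward …ACAACAGA, reverse …TATACGTC.
Reverse complement of the reverse primer's last 8 bases: GACGTATA; its first k bases are the reverse complement of the reverse primer's last k bases, so a perfect k-base overlap needs the forward primer's last k bases to equal them.
Comparing (forward last k vs required): k=1: A vs G ✗; k=2: GA vs GA ✓; k=3: AGA vs GAC ✗; k=4: CAGA vs GACG ✗; k=5: ACAGA vs GACGT ✗; k=6: AACAGA vs GACGTA ✗; k=7: CAACAGA vs GACGTAT ✗; k=8: ACAACAGA vs GACGTATA ✗.
Only k = 2 is perfect, so the longest perfect 3' overlap is 2.

Longest perfect overlap: 2 complementary base pairs; below the dimer-risk threshold (threshold 3).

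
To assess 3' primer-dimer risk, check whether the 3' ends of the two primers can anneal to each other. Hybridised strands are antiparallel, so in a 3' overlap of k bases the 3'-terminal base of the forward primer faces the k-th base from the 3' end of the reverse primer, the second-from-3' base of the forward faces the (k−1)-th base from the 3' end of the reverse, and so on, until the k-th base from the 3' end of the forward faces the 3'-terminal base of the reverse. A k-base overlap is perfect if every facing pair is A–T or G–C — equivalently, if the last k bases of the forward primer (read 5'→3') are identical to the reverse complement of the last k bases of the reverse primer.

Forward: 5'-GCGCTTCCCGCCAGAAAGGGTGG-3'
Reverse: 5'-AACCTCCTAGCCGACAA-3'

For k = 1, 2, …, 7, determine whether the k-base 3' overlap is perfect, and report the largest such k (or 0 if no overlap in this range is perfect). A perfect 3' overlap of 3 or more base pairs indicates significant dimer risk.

Last 7 bases (5'→3') — forward …AGGGTGG, reverse …CCGACAA.
Reverse complement of the reverse primer's last 7 bases: TTGTCGG; its first k bases are the reverse complement of the reverse primer's last k bases, so a perfect k-base overlap needs the forward primer's last k bases to equal them.
Comparing (forward last k vs required): k=1: G vs T ✗; k=2: GG vs TT ✗; k=3: TGG vs TTG ✗; k=4: GTGG vs TTGT ✗; k=5: GGTGG vs TTGTC ✗; k=6: GGGTGG vs TTGTCG ✗; k=7: AGGGTGG vs TTGTCGG ✗.
No overlap length from 1 to 7 is perfect, so the longest perfect 3' overlap is 0.

Longest perfect overlap: 0 complementary base pairs; below the dimer-risk threshold (threshold 3).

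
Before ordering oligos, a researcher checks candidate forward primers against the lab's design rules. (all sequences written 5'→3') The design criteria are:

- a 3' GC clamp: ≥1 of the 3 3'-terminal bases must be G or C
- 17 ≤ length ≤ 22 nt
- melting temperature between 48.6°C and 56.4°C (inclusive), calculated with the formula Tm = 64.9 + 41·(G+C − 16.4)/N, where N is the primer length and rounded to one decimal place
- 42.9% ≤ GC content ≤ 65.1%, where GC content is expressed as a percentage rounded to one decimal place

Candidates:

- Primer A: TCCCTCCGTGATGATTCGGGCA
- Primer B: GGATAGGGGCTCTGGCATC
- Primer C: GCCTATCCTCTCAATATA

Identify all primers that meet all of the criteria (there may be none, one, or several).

Primer B only.

Primer A (22 nt, A=3 T=6 G=6 C=7): 3' end GCA has 2 G/C ✓; length 22 ✓; Tm = 64.9 + 41·(13 − 16.4)/22 = 58.6°C, outside 48.6–56.4°C ✗; GC 13/22 = 59.1% ✓ — fails.
Primer B (19 nt, A=3 T=4 G=8 C=4): 3' end ATC has 1 G/C ✓; length 19 ✓; Tm = 64.9 + 41·(12 − 16.4)/19 = 55.4°C ✓; GC 12/19 = 63.2% ✓ — passes.
Primer C (18 nt, A=5 T=6 G=1 C=6): 3' end ATA has 0 G/C, need ≥1 ✗; length 18 ✓; Tm = 64.9 + 41·(7 − 16.4)/18 = 43.5°C, outside 48.6–56.4°C ✗; GC 7/18 = 38.9%, outside 42.9–65.1% ✗ — fails.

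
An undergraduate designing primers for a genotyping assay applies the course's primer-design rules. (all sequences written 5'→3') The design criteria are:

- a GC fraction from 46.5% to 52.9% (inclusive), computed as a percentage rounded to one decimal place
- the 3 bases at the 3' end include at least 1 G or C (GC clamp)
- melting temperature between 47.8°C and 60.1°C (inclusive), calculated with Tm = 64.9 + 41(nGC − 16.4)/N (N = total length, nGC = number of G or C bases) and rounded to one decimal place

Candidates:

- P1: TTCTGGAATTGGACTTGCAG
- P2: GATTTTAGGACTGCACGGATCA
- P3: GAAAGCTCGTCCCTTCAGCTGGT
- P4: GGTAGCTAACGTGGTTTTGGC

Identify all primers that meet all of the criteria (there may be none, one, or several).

P1 (20 nt, A=4 T=7 G=6 C=3): GC 9/20 = 45.0%, outside 46.5–52.9% ✗; 3' end CAG has 2 G/C ✓; Tm = 64.9 + 41·(9 − 16.4)/20 = 49.7°C ✓ — fails.
P2 (22 nt, A=6 T=6 G=6 C=4): GC 10/22 = 45.5%, outside 46.5–52.9% ✗; 3' end TCA has 1 G/C ✓; Tm = 64.9 + 41·(10 − 16.4)/22 = 53.0°C ✓ — fails.
P3 (23 nt, A=4 T=6 G=6 C=7): GC 13/23 = 56.5%, outside 46.5–52.9% ✗; 3' end GGT has 2 G/C ✓; Tm = 64.9 + 41·(13 − 16.4)/23 = 58.8°C ✓ — fails.
P4 (21 nt, A=3 T=7 G=8 C=3): GC 11/21 = 52.4% ✓; 3' end GGC has 3 G/C ✓; Tm = 64.9 + 41·(11 − 16.4)/21 = 54.4°C ✓ — passes.

P4 only.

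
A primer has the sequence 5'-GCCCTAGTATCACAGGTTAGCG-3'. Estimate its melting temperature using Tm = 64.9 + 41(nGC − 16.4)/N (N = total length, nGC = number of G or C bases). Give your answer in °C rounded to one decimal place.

56.7°C

Base counts: A=5, T=5, G=6, C=6; G+C = 12, N = 22.
Tm = 64.9 + 41·(12 − 16.4)/22 = 64.9 + -180.40/22 = 56.7°C.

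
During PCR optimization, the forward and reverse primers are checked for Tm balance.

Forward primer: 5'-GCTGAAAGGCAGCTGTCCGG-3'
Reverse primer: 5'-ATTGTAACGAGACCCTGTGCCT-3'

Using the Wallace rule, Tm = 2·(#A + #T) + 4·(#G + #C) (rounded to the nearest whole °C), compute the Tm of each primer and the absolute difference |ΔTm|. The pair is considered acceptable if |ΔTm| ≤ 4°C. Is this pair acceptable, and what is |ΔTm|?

Forward: A=4 T=3 G=8 C=5 → Tm = 2·7 + 4·13 = 66°C.
Reverse: A=5 T=6 G=5 C=6 → Tm = 2·11 + 4·11 = 66°C.
|ΔTm| = |66 − 66| = 0°C, ≤ 4°C.

|ΔTm| = 0°C; the pair is acceptable.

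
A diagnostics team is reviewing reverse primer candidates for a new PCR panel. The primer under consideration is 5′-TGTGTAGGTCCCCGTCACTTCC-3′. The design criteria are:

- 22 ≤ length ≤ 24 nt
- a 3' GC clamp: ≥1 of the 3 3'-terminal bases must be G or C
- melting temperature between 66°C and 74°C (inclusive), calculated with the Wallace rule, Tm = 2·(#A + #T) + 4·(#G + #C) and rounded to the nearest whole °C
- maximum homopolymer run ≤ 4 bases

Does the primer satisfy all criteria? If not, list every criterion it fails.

Base counts: A=2, T=7, G=5, C=8 (length 22).
length: length 22 ✓
GC clamp: 3' end TCC has 2 G/C ✓
Tm: Tm = 2·9 + 4·13 = 70°C ✓
homopolymer run: longest run = 4 ✓

Meets all criteria.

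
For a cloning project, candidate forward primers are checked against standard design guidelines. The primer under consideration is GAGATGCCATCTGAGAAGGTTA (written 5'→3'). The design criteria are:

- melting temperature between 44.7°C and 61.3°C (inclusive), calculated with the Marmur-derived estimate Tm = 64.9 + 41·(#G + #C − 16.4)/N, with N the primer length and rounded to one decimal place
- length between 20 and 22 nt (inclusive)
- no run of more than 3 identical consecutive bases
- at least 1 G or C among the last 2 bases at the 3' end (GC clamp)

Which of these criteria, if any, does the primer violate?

Fails: GC clamp.

Base counts: A=7, T=5, G=7, C=3 (length 22).
Tm: Tm = 64.9 + 41·(10 − 16.4)/22 = 53.0°C ✓
length: length 22 ✓
homopolymer run: longest run = 2 ✓
GC clamp: 3' end TA has 0 G/C, need ≥1 ✗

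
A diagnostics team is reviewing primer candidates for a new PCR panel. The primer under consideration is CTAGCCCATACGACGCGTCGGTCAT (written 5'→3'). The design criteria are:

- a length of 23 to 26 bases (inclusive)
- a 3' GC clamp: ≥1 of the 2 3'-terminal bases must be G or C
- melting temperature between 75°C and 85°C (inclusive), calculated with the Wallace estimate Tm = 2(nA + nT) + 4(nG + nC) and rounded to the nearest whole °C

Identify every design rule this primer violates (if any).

Base counts: A=5, T=5, G=6, C=9 (length 25).
length: length 25 ✓
GC clamp: 3' end AT has 0 G/C, need ≥1 ✗
Tm: Tm = 2·10 + 4·15 = 80°C ✓

Fails: GC clamp.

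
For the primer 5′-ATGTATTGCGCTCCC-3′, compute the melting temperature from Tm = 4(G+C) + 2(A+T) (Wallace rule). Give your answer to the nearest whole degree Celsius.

Base counts: A=2, T=5, G=3, C=5 (length 15).
Tm = 2·(2+5) + 4·(3+5) = 2·7 + 4·8 = 14 + 32 = 46°C.

46°C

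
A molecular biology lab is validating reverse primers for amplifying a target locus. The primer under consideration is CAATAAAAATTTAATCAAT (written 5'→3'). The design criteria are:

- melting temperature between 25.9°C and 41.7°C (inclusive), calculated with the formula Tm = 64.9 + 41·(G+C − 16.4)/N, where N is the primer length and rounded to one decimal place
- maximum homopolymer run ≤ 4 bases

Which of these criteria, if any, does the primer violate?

Base counts: A=11, T=6, G=0, C=2 (length 19).
Tm: Tm = 64.9 + 41·(2 − 16.4)/19 = 33.8°C ✓
homopolymer run: longest run = 5, exceeds 4 ✗

Fails: homopolymer run.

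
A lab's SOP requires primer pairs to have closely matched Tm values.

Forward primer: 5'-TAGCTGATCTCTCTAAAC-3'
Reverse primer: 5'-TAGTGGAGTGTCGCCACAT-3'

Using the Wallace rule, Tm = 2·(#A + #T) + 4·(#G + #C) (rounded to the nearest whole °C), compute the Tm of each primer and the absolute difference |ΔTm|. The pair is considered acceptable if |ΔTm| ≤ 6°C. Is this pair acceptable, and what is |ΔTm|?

|ΔTm| = 8°C; the pair is not acceptable.

Forward: A=5 T=6 G=2 C=5 → Tm = 2·11 + 4·7 = 50°C.
Reverse: A=4 T=5 G=6 C=4 → Tm = 2·9 + 4·10 = 58°C.
|ΔTm| = |50 − 58| = 8°C, > 6°C.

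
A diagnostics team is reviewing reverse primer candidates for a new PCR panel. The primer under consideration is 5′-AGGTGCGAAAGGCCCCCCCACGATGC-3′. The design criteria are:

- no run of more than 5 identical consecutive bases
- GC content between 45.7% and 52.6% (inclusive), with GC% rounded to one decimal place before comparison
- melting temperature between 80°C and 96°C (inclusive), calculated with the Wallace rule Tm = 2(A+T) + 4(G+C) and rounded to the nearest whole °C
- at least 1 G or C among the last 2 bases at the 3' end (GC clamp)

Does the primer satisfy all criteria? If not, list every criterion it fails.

Fails: homopolymer run, GC content.

Base counts: A=6, T=2, G=8, C=10 (length 26).
homopolymer run: longest run = 7, exceeds 5 ✗
GC content: GC 18/26 = 69.2%, outside 45.7–52.6% ✗
Tm: Tm = 2·8 + 4·18 = 88°C ✓
GC clamp: 3' end GC has 2 G/C ✓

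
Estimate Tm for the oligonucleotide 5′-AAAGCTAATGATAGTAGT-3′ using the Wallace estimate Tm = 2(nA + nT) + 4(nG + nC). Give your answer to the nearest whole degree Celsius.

46°C

Base counts: A=8, T=5, G=4, C=1 (length 18).
Tm = 2·(8+5) + 4·(4+1) = 2·13 + 4·5 = 26 + 20 = 46°C.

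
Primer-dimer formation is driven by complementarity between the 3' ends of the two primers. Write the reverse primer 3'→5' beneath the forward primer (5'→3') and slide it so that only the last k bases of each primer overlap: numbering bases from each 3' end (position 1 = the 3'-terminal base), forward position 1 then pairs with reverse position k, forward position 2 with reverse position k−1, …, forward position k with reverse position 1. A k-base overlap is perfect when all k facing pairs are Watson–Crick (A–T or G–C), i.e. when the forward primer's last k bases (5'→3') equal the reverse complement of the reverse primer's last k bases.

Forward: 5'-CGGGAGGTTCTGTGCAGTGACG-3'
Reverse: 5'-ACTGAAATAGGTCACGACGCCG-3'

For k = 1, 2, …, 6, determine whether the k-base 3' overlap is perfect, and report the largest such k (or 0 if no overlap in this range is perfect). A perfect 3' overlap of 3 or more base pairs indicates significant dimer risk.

Last 6 bases (5'→3') — forward …GTGACG, reverse …ACGCCG.
Reverse complement of the reverse primer's last 6 bases: CGGCGT; its first k bases are the reverse complement of the reverse primer's last k bases, so a perfect k-base overlap needs the forward primer's last k bases to equal them.
Comparing (forward last k vs required): k=1: G vs C ✗; k=2: CG vs CG ✓; k=3: ACG vs CGG ✗; k=4: GACG vs CGGC ✗; k=5: TGACG vs CGGCG ✗; k=6: GTGACG vs CGGCGT ✗.
Only k = 2 is perfect, so the longest perfect 3' overlap is 2.

Longest perfect overlap: 2 complementary base pairs; below the dimer-risk threshold (threshold 3).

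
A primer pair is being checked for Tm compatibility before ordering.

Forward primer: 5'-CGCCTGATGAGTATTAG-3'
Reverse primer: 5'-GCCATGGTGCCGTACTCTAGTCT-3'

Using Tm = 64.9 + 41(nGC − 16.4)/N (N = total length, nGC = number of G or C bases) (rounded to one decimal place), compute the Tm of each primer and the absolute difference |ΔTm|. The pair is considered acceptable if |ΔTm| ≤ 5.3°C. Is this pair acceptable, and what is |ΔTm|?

|ΔTm| = 14.2°C; the pair is not acceptable.

Forward: G+C = 8, N = 17 → Tm = 64.9 + 41·(8 − 16.4)/17 = 44.6°C.
Reverse: G+C = 13, N = 23 → Tm = 64.9 + 41·(13 − 16.4)/23 = 58.8°C.
|ΔTm| = |44.6 − 58.8| = 14.2°C, > 5.3°C.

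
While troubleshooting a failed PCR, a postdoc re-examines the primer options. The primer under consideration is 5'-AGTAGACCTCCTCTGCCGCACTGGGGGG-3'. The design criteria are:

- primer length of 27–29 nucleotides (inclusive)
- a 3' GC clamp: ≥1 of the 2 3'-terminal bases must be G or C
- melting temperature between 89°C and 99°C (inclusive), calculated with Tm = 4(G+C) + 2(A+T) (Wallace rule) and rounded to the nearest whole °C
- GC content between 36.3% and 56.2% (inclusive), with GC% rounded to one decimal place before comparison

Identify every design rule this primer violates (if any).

Base counts: A=4, T=5, G=10, C=9 (length 28).
length: length 28 ✓
GC clamp: 3' end GG has 2 G/C ✓
Tm: Tm = 2·9 + 4·19 = 94°C ✓
GC content: GC 19/28 = 67.9%, outside 36.3–56.2% ✗

Fails: GC content.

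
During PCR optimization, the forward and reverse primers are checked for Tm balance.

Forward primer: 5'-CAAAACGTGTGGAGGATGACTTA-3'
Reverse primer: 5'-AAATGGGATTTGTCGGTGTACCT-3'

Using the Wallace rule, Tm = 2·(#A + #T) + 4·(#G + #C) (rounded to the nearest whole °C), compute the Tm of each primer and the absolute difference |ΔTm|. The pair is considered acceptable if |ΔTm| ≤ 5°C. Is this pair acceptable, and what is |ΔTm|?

Forward: A=8 T=5 G=7 C=3 → Tm = 2·13 + 4·10 = 66°C.
Reverse: A=5 T=8 G=7 C=3 → Tm = 2·13 + 4·10 = 66°C.
|ΔTm| = |66 − 66| = 0°C, ≤ 5°C.

|ΔTm| = 0°C; the pair is acceptable.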